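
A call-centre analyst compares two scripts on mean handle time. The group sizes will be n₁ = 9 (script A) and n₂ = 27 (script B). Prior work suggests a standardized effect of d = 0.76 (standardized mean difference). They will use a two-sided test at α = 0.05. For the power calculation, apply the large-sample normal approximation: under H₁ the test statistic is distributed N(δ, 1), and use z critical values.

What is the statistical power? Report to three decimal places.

Noncentrality parameter: δ = d / √(1/n₁ + 1/n₂) = 0.76 / √(1/9 + 1/27) = 1.9745
Critical value for a two-sided test at α = 0.05: z_{α/2} = 1.960.
Power = Φ(δ − 1.960) + Φ(−δ − 1.960) = Φ(0.015) + Φ(-3.935) = 0.5058 + 0.0000 = 0.5059.

Power ≈ 0.506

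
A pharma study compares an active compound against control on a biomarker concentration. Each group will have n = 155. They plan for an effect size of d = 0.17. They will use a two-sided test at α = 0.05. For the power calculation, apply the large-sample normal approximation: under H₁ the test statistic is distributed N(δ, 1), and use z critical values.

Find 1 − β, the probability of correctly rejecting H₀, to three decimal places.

Noncentrality parameter: δ = d·√(n/2) = 0.17 × √(155/2) = 1.4966
Two-sided α = 0.05 → critical value z_{0.025} = 1.960.
Power = Φ(δ − 1.960) + Φ(−δ − 1.960) = Φ(-0.463) + Φ(-3.457) = 0.3215 + 0.0003 = 0.3218.

Power ≈ 0.322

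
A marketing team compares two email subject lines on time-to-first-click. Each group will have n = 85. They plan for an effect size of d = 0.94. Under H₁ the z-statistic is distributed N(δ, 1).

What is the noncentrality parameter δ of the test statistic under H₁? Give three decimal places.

δ ≈ 6.128

The noncentrality parameter scales effect size by the design's sample-size factor: δ = d·√(n/2) = 0.94 × √(85/2) = 6.1281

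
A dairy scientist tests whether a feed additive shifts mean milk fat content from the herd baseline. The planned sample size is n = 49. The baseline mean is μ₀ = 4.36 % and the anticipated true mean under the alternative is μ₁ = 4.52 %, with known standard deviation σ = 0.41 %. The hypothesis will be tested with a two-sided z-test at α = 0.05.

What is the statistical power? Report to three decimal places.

Standardized effect: d = |μ₁ − μ₀| / σ = |4.52 − 4.36| / 0.41 = 0.3902
Noncentrality parameter: λ = d·√n = 0.3902 × √49 = 2.7317
Two-sided α = 0.05 → critical value z_{0.025} = 1.960.
Power = Φ(λ − 1.960) + Φ(−λ − 1.960) = Φ(0.772) + Φ(-4.692) = 0.7799 + 0.0000 = 0.7799.

Power ≈ 0.780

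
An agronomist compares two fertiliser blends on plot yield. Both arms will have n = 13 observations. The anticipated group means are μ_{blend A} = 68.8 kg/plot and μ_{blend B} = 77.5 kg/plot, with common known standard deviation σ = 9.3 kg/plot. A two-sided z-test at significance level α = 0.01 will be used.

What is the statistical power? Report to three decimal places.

Standardized effect: d = |μ_{blend A} − μ_{blend B}| / σ = |68.8 − 77.5| / 9.3 = 0.9355
Noncentrality parameter: δ = d·√(n/2) = 0.9355 × √(13/2) = 2.3850
Two-sided α = 0.01 → critical value z_{0.005} = 2.576.
Power = Φ(δ − 2.576) + Φ(−δ − 2.576) = Φ(-0.191) + Φ(-4.961) = 0.4243 + 0.0000 = 0.4243.

Power ≈ 0.424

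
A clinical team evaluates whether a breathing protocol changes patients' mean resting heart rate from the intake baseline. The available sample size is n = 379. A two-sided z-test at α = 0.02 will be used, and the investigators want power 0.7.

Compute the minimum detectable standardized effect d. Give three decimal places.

Required noncentrality: δ = z_{0.01} + z_{0.30} = 2.326 + 0.524 = 2.851.
(Lower-tail contribution to power is negligible for δ > 0.)
δ = d·√n ⇒ d = δ/√n = 2.851/√379 = 0.1464.

d ≈ 0.146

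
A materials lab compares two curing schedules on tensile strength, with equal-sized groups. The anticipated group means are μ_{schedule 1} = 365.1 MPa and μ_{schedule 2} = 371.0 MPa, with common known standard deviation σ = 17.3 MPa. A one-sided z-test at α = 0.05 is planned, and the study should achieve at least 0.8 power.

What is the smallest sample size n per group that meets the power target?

n = 107 per group

Standardized effect: d = |μ_{schedule 1} − μ_{schedule 2}| / σ = |365.1 − 371.0| / 17.3 = 0.3410
For power 0.8 need Φ(δ − z_{0.05}) = 0.8, so δ = z_{0.05} + z_{0.20} = 1.645 + 0.842 = 2.486.
δ = d·√(n/2) ⇒ n = 2(δ/d)² = 2 × (2.486 / 0.3410)² = 106.31.
Round up to the next whole unit.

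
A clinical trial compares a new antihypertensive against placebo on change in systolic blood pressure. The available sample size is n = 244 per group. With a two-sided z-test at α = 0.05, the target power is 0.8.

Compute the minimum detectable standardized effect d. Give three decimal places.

Need Φ(δ − 1.960) = 0.8, so δ = 1.960 + 0.842 = 2.802.
(Lower-tail contribution to power is negligible for δ > 0.)
δ = d·√(n/2) ⇒ d = δ/√(n/2) = 2.802/√(244/2) = 0.2536.

d ≈ 0.254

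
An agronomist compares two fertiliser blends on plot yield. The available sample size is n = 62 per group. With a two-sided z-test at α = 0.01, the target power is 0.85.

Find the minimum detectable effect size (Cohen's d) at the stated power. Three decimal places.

Need Φ(δ − 2.576) = 0.85, so δ = 2.576 + 1.036 = 3.612.
(Lower-tail contribution to power is negligible for δ > 0.)
δ = d·√(n/2) ⇒ d = δ/√(n/2) = 3.612/√(62/2) = 0.6488.

d ≈ 0.649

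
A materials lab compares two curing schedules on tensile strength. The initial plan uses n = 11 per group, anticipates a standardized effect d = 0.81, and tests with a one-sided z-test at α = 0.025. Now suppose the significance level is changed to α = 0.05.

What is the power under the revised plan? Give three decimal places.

δ = d·√(n/2) = 0.81 × √(11/2) = 1.8996 (unchanged). New critical value: z_{0.05} = 1.645.
Revised power = P(Z > 1.645 − δ) = Φ(0.255) = 0.6005.

Power ≈ 0.601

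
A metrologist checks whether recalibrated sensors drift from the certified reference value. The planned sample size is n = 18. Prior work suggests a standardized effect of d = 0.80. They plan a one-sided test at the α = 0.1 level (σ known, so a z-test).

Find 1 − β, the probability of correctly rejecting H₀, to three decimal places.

Power ≈ 0.983

Noncentrality parameter: δ = d·√n = 0.80 × √18 = 3.3941
One-sided α = 0.1 → critical value z_{0.1} = 1.282.
Power = Φ(δ − 1.282) = Φ(2.113) = 0.9827.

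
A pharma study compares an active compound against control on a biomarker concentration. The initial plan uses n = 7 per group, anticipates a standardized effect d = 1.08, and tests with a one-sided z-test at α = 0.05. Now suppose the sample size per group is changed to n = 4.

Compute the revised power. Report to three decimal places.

Power ≈ 0.453

With n = 4 per group: δ = d·√(n/2) = 1.08 × √(4/2) = 1.5274. Critical value z_{0.05} = 1.645.
Revised power = Φ(δ − 1.645) = Φ(-0.118) = 0.4532.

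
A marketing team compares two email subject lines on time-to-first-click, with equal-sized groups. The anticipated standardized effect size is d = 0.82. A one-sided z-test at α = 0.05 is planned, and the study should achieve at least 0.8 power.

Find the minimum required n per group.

Set Φ(δ − 1.645) = 0.8; then δ − 1.645 = Φ⁻¹(0.8) = 0.842, giving δ = 2.486.
δ = d·√(n/2) ⇒ n = 2(δ/d)² = 2 × (2.486 / 0.82)² = 18.39.
Rounding up, n = 19 per group.

n = 19 per group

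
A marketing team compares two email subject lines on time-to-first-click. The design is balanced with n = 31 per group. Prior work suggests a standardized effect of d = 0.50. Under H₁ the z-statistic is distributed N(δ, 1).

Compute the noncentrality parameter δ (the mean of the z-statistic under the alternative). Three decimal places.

δ = d·√(n/2) = 0.50 × √(31/2) = 1.9685

δ ≈ 1.969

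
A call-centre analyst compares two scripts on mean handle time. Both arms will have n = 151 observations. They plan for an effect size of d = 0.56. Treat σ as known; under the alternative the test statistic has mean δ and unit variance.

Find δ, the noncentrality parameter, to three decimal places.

δ ≈ 4.866

The noncentrality parameter scales effect size by the design's sample-size factor: δ = d·√(n/2) = 0.56 × √(151/2) = 4.8659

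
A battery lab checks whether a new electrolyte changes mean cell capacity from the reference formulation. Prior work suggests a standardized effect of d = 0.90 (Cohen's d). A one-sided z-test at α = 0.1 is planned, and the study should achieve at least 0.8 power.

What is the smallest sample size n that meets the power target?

Set Φ(δ − 1.282) = 0.8; then δ − 1.282 = Φ⁻¹(0.8) = 0.842, giving δ = 2.123.
δ = d·√n ⇒ n = (δ/d)² = (2.123 / 0.90)² = 5.57.
Round up to the next whole unit.

n = 6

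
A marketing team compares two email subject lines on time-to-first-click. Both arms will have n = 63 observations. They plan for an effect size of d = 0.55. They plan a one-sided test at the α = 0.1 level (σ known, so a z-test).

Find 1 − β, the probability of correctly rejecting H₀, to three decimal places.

Power ≈ 0.964

Noncentrality parameter: λ = d·√(n/2) = 0.55 × √(63/2) = 3.0869
One-sided α = 0.1 → critical value z_{0.1} = 1.282.
Power = Φ(λ − 1.282) = Φ(1.805) = 0.9645.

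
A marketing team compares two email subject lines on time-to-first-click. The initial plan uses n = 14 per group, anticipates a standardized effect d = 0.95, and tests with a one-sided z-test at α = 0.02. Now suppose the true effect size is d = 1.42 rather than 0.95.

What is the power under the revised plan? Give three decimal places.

With d = 1.42: δ = d·√(n/2) = 1.42 × √(14/2) = 3.7570. Critical value z_{0.02} = 2.054.
Revised power = P(Z > 2.054 − δ) = Φ(1.703) = 0.9557.

Power ≈ 0.956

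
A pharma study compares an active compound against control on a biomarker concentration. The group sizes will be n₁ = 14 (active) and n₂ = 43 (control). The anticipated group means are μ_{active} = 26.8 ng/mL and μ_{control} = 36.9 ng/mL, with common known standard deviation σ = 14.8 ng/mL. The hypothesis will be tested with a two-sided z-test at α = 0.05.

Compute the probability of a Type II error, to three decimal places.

β ≈ 0.398

Standardized effect: d = |μ_{active} − μ_{control}| / σ = |26.8 − 36.9| / 14.8 = 0.6824
Noncentrality parameter: δ = d / √(1/n₁ + 1/n₂) = 0.6824 / √(1/14 + 1/43) = 2.2178
Two-sided α = 0.05 → critical value z_{0.025} = 1.960.
Power = Φ(δ − 1.960) + Φ(−δ − 1.960) = Φ(0.258) + Φ(-4.178) = 0.6017 + 0.0000 = 0.6017.
Type II error: β = 1 − power = 1 − 0.6017 = 0.3983.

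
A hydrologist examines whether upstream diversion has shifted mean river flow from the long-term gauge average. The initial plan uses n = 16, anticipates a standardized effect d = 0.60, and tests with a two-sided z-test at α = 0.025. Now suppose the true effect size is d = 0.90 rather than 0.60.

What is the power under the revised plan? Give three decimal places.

With d = 0.90: δ = d·√n = 0.90 × √16 = 3.6000. Critical value z_{0.0125} = 2.241.
Revised power = Φ(δ − 2.241) + Φ(−δ − 2.241) = Φ(1.359) + Φ(-5.841) = 0.9129 + 0.0000 = 0.9129.

Power ≈ 0.913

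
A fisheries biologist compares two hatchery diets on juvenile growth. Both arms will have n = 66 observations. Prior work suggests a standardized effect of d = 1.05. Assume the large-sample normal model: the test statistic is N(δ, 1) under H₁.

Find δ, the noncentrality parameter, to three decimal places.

δ = d·√(n/2) = 1.05 × √(66/2) = 6.0318

δ ≈ 6.032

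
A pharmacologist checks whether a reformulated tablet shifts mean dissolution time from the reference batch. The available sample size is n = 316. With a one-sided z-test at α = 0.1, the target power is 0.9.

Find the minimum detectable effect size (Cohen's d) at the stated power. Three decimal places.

Need Φ(δ − 1.282) = 0.9, so δ = 1.282 + 1.282 = 2.563.
δ = d·√n ⇒ d = δ/√n = 2.563/√316 = 0.1442.

d ≈ 0.144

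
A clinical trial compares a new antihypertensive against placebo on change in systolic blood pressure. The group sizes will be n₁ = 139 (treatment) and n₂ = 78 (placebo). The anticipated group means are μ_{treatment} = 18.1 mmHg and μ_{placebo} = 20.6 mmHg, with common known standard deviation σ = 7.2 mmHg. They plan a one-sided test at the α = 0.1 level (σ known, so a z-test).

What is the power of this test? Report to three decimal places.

Power ≈ 0.880

Standardized effect: d = |μ_{treatment} − μ_{placebo}| / σ = |18.1 − 20.6| / 7.2 = 0.3472
Noncentrality parameter: δ = d / √(1/n₁ + 1/n₂) = 0.3472 / √(1/139 + 1/78) = 2.4543
One-sided α = 0.1 → critical value z_{0.1} = 1.282.
Power = Φ(δ − 1.282) = Φ(1.173) = 0.8796.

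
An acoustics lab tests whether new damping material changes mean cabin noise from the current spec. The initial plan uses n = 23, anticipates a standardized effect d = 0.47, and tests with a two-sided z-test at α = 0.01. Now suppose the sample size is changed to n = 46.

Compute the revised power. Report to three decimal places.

Power ≈ 0.730

With n = 46: δ = d·√n = 0.47 × √46 = 3.1877. Critical value z_{0.005} = 2.576.
Revised power = Φ(δ − 2.576) + Φ(−δ − 2.576) = Φ(0.612) + Φ(-5.764) = 0.7297 + 0.0000 = 0.7297.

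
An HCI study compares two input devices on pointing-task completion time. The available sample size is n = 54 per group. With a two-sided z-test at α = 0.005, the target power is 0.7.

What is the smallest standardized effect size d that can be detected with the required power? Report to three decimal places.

Need Φ(δ − 2.807) = 0.7, so δ = 2.807 + 0.524 = 3.331.
(The second rejection-region term Φ(−δ − z_{α/2}) is negligible and dropped.)
δ = d·√(n/2) ⇒ d = δ/√(n/2) = 3.331/√(54/2) = 0.6411.

d ≈ 0.641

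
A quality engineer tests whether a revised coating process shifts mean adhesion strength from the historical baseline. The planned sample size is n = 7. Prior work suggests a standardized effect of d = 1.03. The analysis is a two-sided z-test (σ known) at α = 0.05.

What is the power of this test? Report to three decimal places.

Noncentrality parameter: δ = d·√n = 1.03 × √7 = 2.7251
Critical value for a two-sided test at α = 0.05: z_{α/2} = 1.960.
Power = Φ(δ − 1.960) + Φ(−δ − 1.960) = Φ(0.765) + Φ(-4.685) = 0.7779 + 0.0000 = 0.7779.

Power ≈ 0.778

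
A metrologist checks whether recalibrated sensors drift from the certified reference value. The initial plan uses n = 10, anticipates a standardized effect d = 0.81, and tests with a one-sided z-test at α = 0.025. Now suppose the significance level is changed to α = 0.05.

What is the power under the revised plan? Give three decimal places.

δ = d·√n = 0.81 × √10 = 2.5614 (unchanged). New critical value: z_{0.05} = 1.645.
Revised power = P(Z > 1.645 − δ) = Φ(0.917) = 0.8203.

Power ≈ 0.820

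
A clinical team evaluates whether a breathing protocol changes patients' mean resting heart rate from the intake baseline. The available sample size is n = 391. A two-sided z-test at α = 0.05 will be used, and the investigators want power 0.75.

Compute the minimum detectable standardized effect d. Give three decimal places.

Need Φ(δ − 1.960) = 0.75, so δ = 1.960 + 0.674 = 2.634.
(Lower-tail contribution to power is negligible for δ > 0.)
δ = d·√n ⇒ d = δ/√n = 2.634/√391 = 0.1332.

d ≈ 0.133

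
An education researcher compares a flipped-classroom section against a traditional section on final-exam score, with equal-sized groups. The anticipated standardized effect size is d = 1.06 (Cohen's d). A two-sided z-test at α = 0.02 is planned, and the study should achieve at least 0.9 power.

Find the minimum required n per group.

Set Φ(δ − 2.326) = 0.9; then δ − 2.326 = Φ⁻¹(0.9) = 1.282, giving δ = 3.608.
(Ignoring the negligible lower-tail rejection probability gives the usual closed-form inversion.)
δ = d·√(n/2) ⇒ n = 2(δ/d)² = 2 × (3.608 / 1.06)² = 23.17.
Round up to the next whole unit.

n = 24 per group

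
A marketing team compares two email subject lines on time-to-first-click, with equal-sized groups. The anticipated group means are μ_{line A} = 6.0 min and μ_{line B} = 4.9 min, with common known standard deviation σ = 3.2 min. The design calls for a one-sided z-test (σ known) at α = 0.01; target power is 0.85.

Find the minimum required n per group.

n = 192 per group

Standardized effect: d = |μ_{line A} − μ_{line B}| / σ = |6.0 − 4.9| / 3.2 = 0.3438
For power 0.85 need Φ(δ − z_{0.01}) = 0.85, so δ = z_{0.01} + z_{0.15} = 2.326 + 1.036 = 3.363.
δ = d·√(n/2) ⇒ n = 2(δ/d)² = 2 × (3.363 / 0.3438)² = 191.40.
Rounding up, n = 192 per group.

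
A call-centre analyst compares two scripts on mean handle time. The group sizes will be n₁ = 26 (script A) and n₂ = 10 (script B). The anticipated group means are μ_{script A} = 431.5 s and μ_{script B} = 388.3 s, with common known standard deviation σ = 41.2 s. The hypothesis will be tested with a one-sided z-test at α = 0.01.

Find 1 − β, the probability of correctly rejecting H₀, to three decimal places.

Power ≈ 0.688

Standardized effect: d = |μ_{script A} − μ_{script B}| / σ = |431.5 − 388.3| / 41.2 = 1.0485
Noncentrality parameter: δ = d / √(1/n₁ + 1/n₂) = 1.0485 / √(1/26 + 1/10) = 2.8179
Critical value for a one-sided test at α = 0.01: z_α = 2.326.
Power = Φ(δ − 2.326) = Φ(0.492) = 0.6885.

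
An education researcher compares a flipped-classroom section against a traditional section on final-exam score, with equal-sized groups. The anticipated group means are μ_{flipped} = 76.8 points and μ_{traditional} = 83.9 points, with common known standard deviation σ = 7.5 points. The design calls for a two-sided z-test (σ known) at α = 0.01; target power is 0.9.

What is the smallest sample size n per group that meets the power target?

Standardized effect: d = |μ_{flipped} − μ_{traditional}| / σ = |76.8 − 83.9| / 7.5 = 0.9467
Set Φ(δ − 2.576) = 0.9; then δ − 2.576 = Φ⁻¹(0.9) = 1.282, giving δ = 3.857.
(For δ > 0 the lower-tail rejection region contributes negligibly to power, so the one-term inversion is standard.)
δ = d·√(n/2) ⇒ n = 2(δ/d)² = 2 × (3.857 / 0.9467)² = 33.21.
Rounding up, n = 34 per group.

n = 34 per group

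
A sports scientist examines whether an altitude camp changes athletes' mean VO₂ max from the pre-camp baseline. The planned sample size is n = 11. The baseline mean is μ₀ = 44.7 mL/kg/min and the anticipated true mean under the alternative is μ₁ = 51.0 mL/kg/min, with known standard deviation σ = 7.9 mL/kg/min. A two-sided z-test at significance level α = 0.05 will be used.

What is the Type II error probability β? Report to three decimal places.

Standardized effect: d = |μ₁ − μ₀| / σ = |51.0 − 44.7| / 7.9 = 0.7975
Noncentrality parameter: δ = d·√n = 0.7975 × √11 = 2.6449
Critical value for a two-sided test at α = 0.05: z_{α/2} = 1.960.
Power = Φ(δ − 1.960) + Φ(−δ − 1.960) = Φ(0.685) + Φ(-4.605) = 0.7533 + 0.0000 = 0.7533.
Type II error: β = 1 − power = 1 − 0.7533 = 0.2467.

β ≈ 0.247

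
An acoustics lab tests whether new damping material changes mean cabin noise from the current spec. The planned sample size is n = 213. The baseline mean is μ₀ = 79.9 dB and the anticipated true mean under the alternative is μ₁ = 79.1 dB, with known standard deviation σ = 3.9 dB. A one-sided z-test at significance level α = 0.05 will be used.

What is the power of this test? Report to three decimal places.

Standardized effect: d = |μ₁ − μ₀| / σ = |79.1 − 79.9| / 3.9 = 0.2051
Noncentrality parameter: λ = d·√n = 0.2051 × √213 = 2.9937
One-sided α = 0.05 → critical value z_{0.05} = 1.645.
Power = Φ(λ − 1.645) = Φ(1.349) = 0.9113.

Power ≈ 0.911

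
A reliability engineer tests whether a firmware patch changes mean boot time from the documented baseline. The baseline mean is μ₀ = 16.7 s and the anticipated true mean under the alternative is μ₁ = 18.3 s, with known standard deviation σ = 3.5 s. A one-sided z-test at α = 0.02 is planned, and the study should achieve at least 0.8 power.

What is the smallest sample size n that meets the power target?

Standardized effect: d = |μ₁ − μ₀| / σ = |18.3 − 16.7| / 3.5 = 0.4571
Set Φ(δ − 2.054) = 0.8; then δ − 2.054 = Φ⁻¹(0.8) = 0.842, giving δ = 2.895.
δ = d·√n ⇒ n = (δ/d)² = (2.895 / 0.4571)² = 40.11.
Round up to the next whole unit.

n = 41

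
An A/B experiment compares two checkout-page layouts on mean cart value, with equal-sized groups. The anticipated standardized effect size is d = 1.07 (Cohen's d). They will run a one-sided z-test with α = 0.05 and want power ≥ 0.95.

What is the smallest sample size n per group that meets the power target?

n = 19 per group

For power 0.95 need Φ(δ − z_{0.05}) = 0.95, so δ = z_{0.05} + z_{0.05} = 1.645 + 1.645 = 3.290.
δ = d·√(n/2) ⇒ n = 2(δ/d)² = 2 × (3.290 / 1.07)² = 18.91.
Round up to the next whole unit.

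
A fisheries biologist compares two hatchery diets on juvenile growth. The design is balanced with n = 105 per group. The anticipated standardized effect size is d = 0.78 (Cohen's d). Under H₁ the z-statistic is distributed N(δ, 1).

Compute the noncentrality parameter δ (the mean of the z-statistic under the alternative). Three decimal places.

δ ≈ 5.652

δ = d·√(n/2) = 0.78 × √(105/2) = 5.6516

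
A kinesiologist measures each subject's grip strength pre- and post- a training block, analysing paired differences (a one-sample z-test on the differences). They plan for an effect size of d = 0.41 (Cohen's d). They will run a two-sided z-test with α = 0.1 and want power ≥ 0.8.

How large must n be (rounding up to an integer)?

Set Φ(δ − 1.645) = 0.8; then δ − 1.645 = Φ⁻¹(0.8) = 0.842, giving δ = 2.486.
(Ignoring the negligible lower-tail rejection probability gives the usual closed-form inversion.)
δ = d·√n ⇒ n = (δ/d)² = (2.486 / 0.41)² = 36.78.
Rounding up, n = 37.

n = 37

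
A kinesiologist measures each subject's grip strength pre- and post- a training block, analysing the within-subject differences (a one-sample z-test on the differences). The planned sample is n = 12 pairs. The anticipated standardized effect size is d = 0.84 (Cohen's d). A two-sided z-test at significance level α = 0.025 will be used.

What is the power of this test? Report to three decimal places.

Power ≈ 0.748

Noncentrality parameter: δ = d·√n = 0.84 × √12 = 2.9098
Two-sided α = 0.025 → critical value z_{0.0125} = 2.241.
Power = Φ(δ − 2.241) + Φ(−δ − 2.241) = Φ(0.668) + Φ(-5.151) = 0.7481 + 0.0000 = 0.7481.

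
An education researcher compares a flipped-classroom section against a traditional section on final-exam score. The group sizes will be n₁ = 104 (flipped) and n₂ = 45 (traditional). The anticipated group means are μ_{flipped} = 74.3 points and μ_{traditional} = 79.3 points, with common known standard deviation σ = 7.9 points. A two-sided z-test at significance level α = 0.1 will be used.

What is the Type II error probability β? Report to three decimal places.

Standardized effect: d = |μ_{flipped} − μ_{traditional}| / σ = |74.3 − 79.3| / 7.9 = 0.6329
Noncentrality parameter: δ = d / √(1/n₁ + 1/n₂) = 0.6329 / √(1/104 + 1/45) = 3.5471
Two-sided α = 0.1 → critical value z_{0.05} = 1.645.
Power = Φ(δ − 1.645) + Φ(−δ − 1.645) = Φ(1.902) + Φ(-5.192) = 0.9714 + 0.0000 = 0.9714.
Type II error: β = 1 − power = 1 − 0.9714 = 0.0286.

β ≈ 0.029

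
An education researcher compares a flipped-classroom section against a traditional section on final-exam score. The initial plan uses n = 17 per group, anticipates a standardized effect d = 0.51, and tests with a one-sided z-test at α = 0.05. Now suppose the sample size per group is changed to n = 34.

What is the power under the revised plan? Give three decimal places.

With n = 34 per group: δ = d·√(n/2) = 0.51 × √(34/2) = 2.1028. Critical value z_{0.05} = 1.645.
Revised power = Φ(δ − 1.645) = Φ(0.458) = 0.6765.

Power ≈ 0.676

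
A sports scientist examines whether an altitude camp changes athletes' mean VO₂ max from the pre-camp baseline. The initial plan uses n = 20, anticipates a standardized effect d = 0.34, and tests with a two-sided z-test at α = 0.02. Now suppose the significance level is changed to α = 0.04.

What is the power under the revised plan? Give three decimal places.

Power ≈ 0.297

δ = d·√n = 0.34 × √20 = 1.5205 (unchanged). New critical value: z_{0.02} = 2.054.
Revised power = Φ(δ − 2.054) + Φ(−δ − 2.054) = Φ(-0.533) + Φ(-3.574) = 0.2969 + 0.0002 = 0.2971.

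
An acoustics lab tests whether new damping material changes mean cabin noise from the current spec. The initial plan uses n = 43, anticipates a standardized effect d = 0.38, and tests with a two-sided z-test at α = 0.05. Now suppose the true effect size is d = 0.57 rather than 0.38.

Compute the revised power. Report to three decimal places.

Power ≈ 0.962

With d = 0.57: δ = d·√n = 0.57 × √43 = 3.7377. Critical value z_{0.025} = 1.960.
Revised power = Φ(δ − 1.960) + Φ(−δ − 1.960) = Φ(1.778) + Φ(-5.698) = 0.9623 + 0.0000 = 0.9623.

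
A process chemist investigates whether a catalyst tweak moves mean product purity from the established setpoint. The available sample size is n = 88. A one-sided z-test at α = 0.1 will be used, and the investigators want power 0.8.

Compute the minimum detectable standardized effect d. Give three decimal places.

Required noncentrality: δ = z_{0.1} + z_{0.20} = 1.282 + 0.842 = 2.123.
δ = d·√n ⇒ d = δ/√n = 2.123/√88 = 0.2263.

d ≈ 0.226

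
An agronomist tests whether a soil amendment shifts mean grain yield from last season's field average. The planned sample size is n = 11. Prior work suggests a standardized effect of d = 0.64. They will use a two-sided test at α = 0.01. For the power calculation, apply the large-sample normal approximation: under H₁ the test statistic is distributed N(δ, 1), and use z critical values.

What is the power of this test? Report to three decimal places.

Noncentrality parameter: δ = d·√n = 0.64 × √11 = 2.1226
Two-sided α = 0.01 → critical value z_{0.005} = 2.576.
Power = Φ(δ − 2.576) + Φ(−δ − 2.576) = Φ(-0.453) + Φ(-4.698) = 0.3252 + 0.0000 = 0.3252.

Power ≈ 0.325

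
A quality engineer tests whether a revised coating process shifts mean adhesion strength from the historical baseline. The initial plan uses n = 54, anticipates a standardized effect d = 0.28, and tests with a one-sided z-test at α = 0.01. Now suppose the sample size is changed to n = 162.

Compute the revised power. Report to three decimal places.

With n = 162: δ = d·√n = 0.28 × √162 = 3.5638. Critical value z_{0.01} = 2.326.
Revised power = P(Z > 2.326 − δ) = Φ(1.237) = 0.8920.

Power ≈ 0.892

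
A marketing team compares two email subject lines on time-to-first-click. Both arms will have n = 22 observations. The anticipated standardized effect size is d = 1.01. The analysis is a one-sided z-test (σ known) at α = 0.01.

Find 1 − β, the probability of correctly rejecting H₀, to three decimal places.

Power ≈ 0.847

Noncentrality parameter: δ = d·√(n/2) = 1.01 × √(22/2) = 3.3498
One-sided α = 0.01 → critical value z_{0.01} = 2.326.
Power = P(Z > 2.326 − δ) = Φ(1.023) = 0.8470.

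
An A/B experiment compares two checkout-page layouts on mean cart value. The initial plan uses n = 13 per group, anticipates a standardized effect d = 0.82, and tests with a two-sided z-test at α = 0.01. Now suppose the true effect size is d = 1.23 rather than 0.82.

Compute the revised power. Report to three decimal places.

With d = 1.23: δ = d·√(n/2) = 1.23 × √(13/2) = 3.1359. Critical value z_{0.005} = 2.576.
Revised power = Φ(δ − 2.576) + Φ(−δ − 2.576) = Φ(0.560) + Φ(-5.712) = 0.7123 + 0.0000 = 0.7123.

Power ≈ 0.712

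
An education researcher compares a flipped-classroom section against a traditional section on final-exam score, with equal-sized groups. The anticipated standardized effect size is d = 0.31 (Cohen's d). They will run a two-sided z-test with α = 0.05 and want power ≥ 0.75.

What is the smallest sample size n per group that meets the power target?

Set Φ(δ − 1.960) = 0.75; then δ − 1.960 = Φ⁻¹(0.75) = 0.674, giving δ = 2.634.
(Ignoring the negligible lower-tail rejection probability gives the usual closed-form inversion.)
δ = d·√(n/2) ⇒ n = 2(δ/d)² = 2 × (2.634 / 0.31)² = 144.44.
Round up to the next whole unit.

n = 145 per group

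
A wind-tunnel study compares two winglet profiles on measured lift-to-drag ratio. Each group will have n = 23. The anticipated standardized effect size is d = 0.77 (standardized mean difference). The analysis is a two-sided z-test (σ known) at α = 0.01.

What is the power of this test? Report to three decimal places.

Noncentrality parameter: δ = d·√(n/2) = 0.77 × √(23/2) = 2.6112
Critical value for a two-sided test at α = 0.01: z_{α/2} = 2.576.
Power = Φ(δ − 2.576) + Φ(−δ − 2.576) = Φ(0.035) + Φ(-5.187) = 0.5141 + 0.0000 = 0.5141.

Power ≈ 0.514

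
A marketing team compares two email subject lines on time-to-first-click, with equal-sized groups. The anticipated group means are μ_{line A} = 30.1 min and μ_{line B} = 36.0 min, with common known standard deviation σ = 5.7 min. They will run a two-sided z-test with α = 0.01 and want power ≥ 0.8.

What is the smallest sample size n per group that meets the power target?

Standardized effect: d = |μ_{line A} − μ_{line B}| / σ = |30.1 − 36.0| / 5.7 = 1.0351
For power 0.8 need Φ(δ − z_{0.005}) = 0.8, so δ = z_{0.005} + z_{0.20} = 2.576 + 0.842 = 3.417.
(Ignoring the negligible lower-tail rejection probability gives the usual closed-form inversion.)
δ = d·√(n/2) ⇒ n = 2(δ/d)² = 2 × (3.417 / 1.0351)² = 21.80.
Rounding up, n = 22 per group.

n = 22 per group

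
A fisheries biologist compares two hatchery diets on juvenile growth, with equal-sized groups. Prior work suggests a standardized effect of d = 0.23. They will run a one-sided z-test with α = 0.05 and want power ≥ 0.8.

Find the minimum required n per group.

n = 234 per group

Set Φ(δ − 1.645) = 0.8; then δ − 1.645 = Φ⁻¹(0.8) = 0.842, giving δ = 2.486.
δ = d·√(n/2) ⇒ n = 2(δ/d)² = 2 × (2.486 / 0.23)² = 233.75.
Rounding up, n = 234 per group.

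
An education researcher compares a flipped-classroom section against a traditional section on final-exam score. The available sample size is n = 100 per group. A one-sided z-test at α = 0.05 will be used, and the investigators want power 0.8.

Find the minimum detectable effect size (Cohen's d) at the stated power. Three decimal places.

d ≈ 0.352

Need Φ(δ − 1.645) = 0.8, so δ = 1.645 + 0.842 = 2.486.
δ = d·√(n/2) ⇒ d = δ/√(n/2) = 2.486/√(100/2) = 0.3516.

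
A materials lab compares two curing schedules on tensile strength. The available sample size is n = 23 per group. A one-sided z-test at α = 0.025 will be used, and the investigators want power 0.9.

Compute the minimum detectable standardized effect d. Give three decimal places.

d ≈ 0.956

Required noncentrality: δ = z_{0.025} + z_{0.10} = 1.960 + 1.282 = 3.242.
δ = d·√(n/2) ⇒ d = δ/√(n/2) = 3.242/√(23/2) = 0.9559.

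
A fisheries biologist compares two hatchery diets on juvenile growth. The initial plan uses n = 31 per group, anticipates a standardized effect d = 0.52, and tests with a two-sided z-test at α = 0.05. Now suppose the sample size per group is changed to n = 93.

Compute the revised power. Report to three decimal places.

With n = 93 per group: δ = d·√(n/2) = 0.52 × √(93/2) = 3.5459. Critical value z_{0.025} = 1.960.
Revised power = Φ(δ − 1.960) + Φ(−δ − 1.960) = Φ(1.586) + Φ(-5.506) = 0.9436 + 0.0000 = 0.9436.

Power ≈ 0.944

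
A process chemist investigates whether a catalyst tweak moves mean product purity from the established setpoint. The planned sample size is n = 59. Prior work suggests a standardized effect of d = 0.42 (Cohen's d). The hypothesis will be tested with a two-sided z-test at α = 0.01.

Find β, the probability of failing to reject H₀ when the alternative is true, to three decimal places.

Noncentrality parameter: δ = d·√n = 0.42 × √59 = 3.2261
Critical value for a two-sided test at α = 0.01: z_{α/2} = 2.576.
Power = Φ(δ − 2.576) + Φ(−δ − 2.576) = Φ(0.650) + Φ(-5.802) = 0.7422 + 0.0000 = 0.7422.
Type II error: β = 1 − power = 1 − 0.7422 = 0.2578.

β ≈ 0.258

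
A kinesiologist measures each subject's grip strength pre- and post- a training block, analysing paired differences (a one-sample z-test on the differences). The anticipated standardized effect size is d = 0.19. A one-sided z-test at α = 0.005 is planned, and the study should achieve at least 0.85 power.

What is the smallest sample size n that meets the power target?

Set Φ(δ − 2.576) = 0.85; then δ − 2.576 = Φ⁻¹(0.85) = 1.036, giving δ = 3.612.
δ = d·√n ⇒ n = (δ/d)² = (3.612 / 0.19)² = 361.45.
Round up to the next whole unit.

n = 362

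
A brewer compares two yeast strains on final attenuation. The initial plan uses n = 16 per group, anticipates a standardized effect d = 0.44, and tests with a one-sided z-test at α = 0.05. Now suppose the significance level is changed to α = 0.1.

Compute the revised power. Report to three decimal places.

Power ≈ 0.485

δ = d·√(n/2) = 0.44 × √(16/2) = 1.2445 (unchanged). New critical value: z_{0.1} = 1.282.
Revised power = P(Z > 1.282 − δ) = Φ(-0.037) = 0.4852.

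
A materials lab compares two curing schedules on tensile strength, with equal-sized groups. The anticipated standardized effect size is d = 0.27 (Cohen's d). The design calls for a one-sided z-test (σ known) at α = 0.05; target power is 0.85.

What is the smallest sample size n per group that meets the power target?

n = 198 per group

For power 0.85 need Φ(δ − z_{0.05}) = 0.85, so δ = z_{0.05} + z_{0.15} = 1.645 + 1.036 = 2.681.
δ = d·√(n/2) ⇒ n = 2(δ/d)² = 2 × (2.681 / 0.27)² = 197.24.
Rounding up, n = 198 per group.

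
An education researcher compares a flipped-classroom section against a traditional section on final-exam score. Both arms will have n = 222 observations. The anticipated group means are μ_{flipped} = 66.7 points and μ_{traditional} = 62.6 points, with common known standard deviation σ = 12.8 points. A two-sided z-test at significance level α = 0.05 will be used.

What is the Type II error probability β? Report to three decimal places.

Standardized effect: d = |μ_{flipped} − μ_{traditional}| / σ = |66.7 − 62.6| / 12.8 = 0.3203
Noncentrality parameter: δ = d·√(n/2) = 0.3203 × √(222/2) = 3.3747
Two-sided α = 0.05 → critical value z_{0.025} = 1.960.
Power = Φ(δ − 1.960) + Φ(−δ − 1.960) = Φ(1.415) + Φ(-5.335) = 0.9214 + 0.0000 = 0.9214.
Type II error: β = 1 − power = 1 − 0.9214 = 0.0786.

β ≈ 0.079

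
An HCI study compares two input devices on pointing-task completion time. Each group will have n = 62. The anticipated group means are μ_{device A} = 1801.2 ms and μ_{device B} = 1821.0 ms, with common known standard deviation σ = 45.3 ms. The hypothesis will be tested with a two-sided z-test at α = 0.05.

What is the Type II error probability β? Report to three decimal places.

β ≈ 0.318

Standardized effect: d = |μ_{device A} − μ_{device B}| / σ = |1801.2 − 1821.0| / 45.3 = 0.4371
Noncentrality parameter: δ = d·√(n/2) = 0.4371 × √(62/2) = 2.4336
Critical value for a two-sided test at α = 0.05: z_{α/2} = 1.960.
Power = Φ(δ − 1.960) + Φ(−δ − 1.960) = Φ(0.474) + Φ(-4.394) = 0.6821 + 0.0000 = 0.6821.
Type II error: β = 1 − power = 1 − 0.6821 = 0.3179.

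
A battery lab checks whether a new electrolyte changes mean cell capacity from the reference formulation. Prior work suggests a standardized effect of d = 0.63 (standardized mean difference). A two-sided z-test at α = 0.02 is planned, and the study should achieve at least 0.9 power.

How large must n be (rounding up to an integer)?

n = 33

Set Φ(δ − 2.326) = 0.9; then δ − 2.326 = Φ⁻¹(0.9) = 1.282, giving δ = 3.608.
(For δ > 0 the lower-tail rejection region contributes negligibly to power, so the one-term inversion is standard.)
δ = d·√n ⇒ n = (δ/d)² = (3.608 / 0.63)² = 32.80.
Rounding up, n = 33.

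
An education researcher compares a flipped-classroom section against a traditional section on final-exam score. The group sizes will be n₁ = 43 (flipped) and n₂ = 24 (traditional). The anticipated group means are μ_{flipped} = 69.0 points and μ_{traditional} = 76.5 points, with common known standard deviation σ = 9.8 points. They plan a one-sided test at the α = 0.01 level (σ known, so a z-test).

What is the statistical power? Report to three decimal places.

Standardized effect: d = |μ_{flipped} − μ_{traditional}| / σ = |69.0 − 76.5| / 9.8 = 0.7653
Noncentrality parameter: δ = d / √(1/n₁ + 1/n₂) = 0.7653 / √(1/43 + 1/24) = 3.0036
One-sided α = 0.01 → critical value z_{0.01} = 2.326.
Power = P(Z > 2.326 − δ) = Φ(0.677) = 0.7509.

Power ≈ 0.751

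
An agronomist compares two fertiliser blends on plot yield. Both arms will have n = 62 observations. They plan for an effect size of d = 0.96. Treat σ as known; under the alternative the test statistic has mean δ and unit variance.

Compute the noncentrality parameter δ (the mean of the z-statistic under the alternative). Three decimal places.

δ ≈ 5.345

δ = d·√(n/2) = 0.96 × √(62/2) = 5.3451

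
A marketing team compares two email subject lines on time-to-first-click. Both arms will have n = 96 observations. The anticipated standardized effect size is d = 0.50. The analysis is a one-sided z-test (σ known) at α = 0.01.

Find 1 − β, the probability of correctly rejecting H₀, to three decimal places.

Noncentrality parameter: λ = d·√(n/2) = 0.50 × √(96/2) = 3.4641
One-sided α = 0.01 → critical value z_{0.01} = 2.326.
Power = Φ(λ − 2.326) = Φ(1.138) = 0.8724.

Power ≈ 0.872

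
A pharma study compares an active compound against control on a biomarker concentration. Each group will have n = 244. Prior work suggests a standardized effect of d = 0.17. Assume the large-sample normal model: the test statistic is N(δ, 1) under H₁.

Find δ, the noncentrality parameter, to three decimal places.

δ = d·√(n/2) = 0.17 × √(244/2) = 1.8777

δ ≈ 1.878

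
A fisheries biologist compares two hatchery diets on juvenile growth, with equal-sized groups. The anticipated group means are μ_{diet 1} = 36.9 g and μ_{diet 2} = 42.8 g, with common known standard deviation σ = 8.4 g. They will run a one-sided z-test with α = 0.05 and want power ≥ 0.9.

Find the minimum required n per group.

n = 35 per group

Standardized effect: d = |μ_{diet 1} − μ_{diet 2}| / σ = |36.9 − 42.8| / 8.4 = 0.7024
Set Φ(δ − 1.645) = 0.9; then δ − 1.645 = Φ⁻¹(0.9) = 1.282, giving δ = 2.926.
δ = d·√(n/2) ⇒ n = 2(δ/d)² = 2 × (2.926 / 0.7024)² = 34.72.
Round up to the next whole unit.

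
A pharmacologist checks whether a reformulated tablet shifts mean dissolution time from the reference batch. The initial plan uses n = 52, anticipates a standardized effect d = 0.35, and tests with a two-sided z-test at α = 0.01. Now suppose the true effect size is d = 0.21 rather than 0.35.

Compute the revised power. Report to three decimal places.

With d = 0.21: δ = d·√n = 0.21 × √52 = 1.5143. Critical value z_{0.005} = 2.576.
Revised power = Φ(δ − 2.576) + Φ(−δ − 2.576) = Φ(-1.061) + Φ(-4.090) = 0.1442 + 0.0000 = 0.1443.

Power ≈ 0.144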